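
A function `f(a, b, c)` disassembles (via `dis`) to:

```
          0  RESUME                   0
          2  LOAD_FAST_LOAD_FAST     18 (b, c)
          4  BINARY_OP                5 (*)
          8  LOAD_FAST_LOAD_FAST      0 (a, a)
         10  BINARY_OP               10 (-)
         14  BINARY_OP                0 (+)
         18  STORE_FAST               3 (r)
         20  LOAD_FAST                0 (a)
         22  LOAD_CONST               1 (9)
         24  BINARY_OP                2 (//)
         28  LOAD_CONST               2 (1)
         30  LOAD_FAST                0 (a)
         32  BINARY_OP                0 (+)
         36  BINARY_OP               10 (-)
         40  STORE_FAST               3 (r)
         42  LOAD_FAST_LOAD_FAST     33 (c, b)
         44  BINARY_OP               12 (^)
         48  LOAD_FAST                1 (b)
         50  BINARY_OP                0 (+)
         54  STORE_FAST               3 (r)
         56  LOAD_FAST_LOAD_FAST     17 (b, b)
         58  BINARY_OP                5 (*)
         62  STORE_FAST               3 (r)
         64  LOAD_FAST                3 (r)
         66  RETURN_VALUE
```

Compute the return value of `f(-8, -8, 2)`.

LOAD_FAST_LOAD_FAST b,c → push -8,2. Stack: [-8, 2]
BINARY_OP * → -8 * 2 = -16. Stack: [-16]
LOAD_FAST_LOAD_FAST a,a → push -8,-8. Stack: [-16, -8, -8]
BINARY_OP - → -8 - -8 = 0. Stack: [-16, 0]
BINARY_OP + → -16 + 0 = -16. Stack: [-16]
STORE_FAST r → r=-16. Stack: []
LOAD_FAST a → push -8. Stack: [-8]
LOAD_CONST → push 9. Stack: [-8, 9]
BINARY_OP // → -8 // 9 = -1. Stack: [-1]
LOAD_CONST → push 1. Stack: [-1, 1]
LOAD_FAST a → push -8. Stack: [-1, 1, -8]
BINARY_OP + → 1 + -8 = -7. Stack: [-1, -7]
BINARY_OP - → -1 - -7 = 6. Stack: [6]
STORE_FAST r → r=6. Stack: []
LOAD_FAST_LOAD_FAST c,b → push 2,-8. Stack: [2, -8]
BINARY_OP ^ → 2 ^ -8 = -6. Stack: [-6]
LOAD_FAST b → push -8. Stack: [-6, -8]
BINARY_OP + → -6 + -8 = -14. Stack: [-14]
STORE_FAST r → r=-14. Stack: []
LOAD_FAST_LOAD_FAST b,b → push -8,-8. Stack: [-8, -8]
BINARY_OP * → -8 * -8 = 64. Stack: [64]
STORE_FAST r → r=64. Stack: []
LOAD_FAST r → push 64. Stack: [64]
RETURN_VALUE → return 64.

64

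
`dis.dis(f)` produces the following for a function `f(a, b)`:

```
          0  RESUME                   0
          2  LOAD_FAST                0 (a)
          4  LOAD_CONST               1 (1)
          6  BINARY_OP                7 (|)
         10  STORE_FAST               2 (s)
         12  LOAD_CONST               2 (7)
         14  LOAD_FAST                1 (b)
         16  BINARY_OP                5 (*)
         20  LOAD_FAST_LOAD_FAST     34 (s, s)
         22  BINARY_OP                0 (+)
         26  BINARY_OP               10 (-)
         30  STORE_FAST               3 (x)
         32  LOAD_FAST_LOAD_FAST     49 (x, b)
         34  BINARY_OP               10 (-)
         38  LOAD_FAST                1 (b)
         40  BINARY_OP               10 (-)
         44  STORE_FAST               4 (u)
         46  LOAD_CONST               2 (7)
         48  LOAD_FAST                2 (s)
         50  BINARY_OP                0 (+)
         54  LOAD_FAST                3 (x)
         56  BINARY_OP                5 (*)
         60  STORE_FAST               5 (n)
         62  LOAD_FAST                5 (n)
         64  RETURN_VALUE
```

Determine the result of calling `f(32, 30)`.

LOAD_FAST a → push 32. Stack: [32]
LOAD_CONST → push 1. Stack: [32, 1]
BINARY_OP | → 32 | 1 = 33. Stack: [33]
STORE_FAST s → s=33. Stack: []
LOAD_CONST → push 7. Stack: [7]
LOAD_FAST b → push 30. Stack: [7, 30]
BINARY_OP * → 7 * 30 = 210. Stack: [210]
LOAD_FAST_LOAD_FAST s,s → push 33,33. Stack: [210, 33, 33]
BINARY_OP + → 33 + 33 = 66. Stack: [210, 66]
BINARY_OP - → 210 - 66 = 144. Stack: [144]
STORE_FAST x → x=144. Stack: []
LOAD_FAST_LOAD_FAST x,b → push 144,30. Stack: [144, 30]
BINARY_OP - → 144 - 30 = 114. Stack: [114]
LOAD_FAST b → push 30. Stack: [114, 30]
BINARY_OP - → 114 - 30 = 84. Stack: [84]
STORE_FAST u → u=84. Stack: []
LOAD_CONST → push 7. Stack: [7]
LOAD_FAST s → push 33. Stack: [7, 33]
BINARY_OP + → 7 + 33 = 40. Stack: [40]
LOAD_FAST x → push 144. Stack: [40, 144]
BINARY_OP * → 40 * 144 = 5760. Stack: [5760]
STORE_FAST n → n=5760. Stack: []
LOAD_FAST n → push 5760. Stack: [5760]
RETURN_VALUE → return 5760.

5760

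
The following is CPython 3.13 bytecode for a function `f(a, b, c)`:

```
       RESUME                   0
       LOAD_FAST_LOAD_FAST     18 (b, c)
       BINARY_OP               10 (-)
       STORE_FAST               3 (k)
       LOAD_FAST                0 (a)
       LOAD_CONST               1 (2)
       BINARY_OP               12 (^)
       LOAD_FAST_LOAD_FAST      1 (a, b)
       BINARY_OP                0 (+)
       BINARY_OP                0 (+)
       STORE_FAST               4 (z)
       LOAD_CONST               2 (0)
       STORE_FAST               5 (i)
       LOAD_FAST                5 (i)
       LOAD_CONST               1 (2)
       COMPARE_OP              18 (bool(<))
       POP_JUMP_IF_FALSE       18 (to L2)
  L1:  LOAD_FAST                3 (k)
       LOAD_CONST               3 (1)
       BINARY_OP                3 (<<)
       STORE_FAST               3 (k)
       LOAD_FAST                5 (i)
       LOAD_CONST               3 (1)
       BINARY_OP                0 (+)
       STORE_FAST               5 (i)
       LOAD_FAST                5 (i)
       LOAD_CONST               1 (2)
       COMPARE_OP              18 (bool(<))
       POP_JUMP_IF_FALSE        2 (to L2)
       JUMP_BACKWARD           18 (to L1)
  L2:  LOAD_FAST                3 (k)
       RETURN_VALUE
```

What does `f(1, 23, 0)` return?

92

LOAD_FAST_LOAD_FAST b,c → push 23,0. Stack: [23, 0]
BINARY_OP - → 23 - 0 = 23. Stack: [23]
STORE_FAST k → k=23. Stack: []
LOAD_FAST a → push 1. Stack: [1]
LOAD_CONST → push 2. Stack: [1, 2]
BINARY_OP ^ → 1 ^ 2 = 3. Stack: [3]
LOAD_FAST_LOAD_FAST a,b → push 1,23. Stack: [3, 1, 23]
BINARY_OP + → 1 + 23 = 24. Stack: [3, 24]
BINARY_OP + → 3 + 24 = 27. Stack: [27]
STORE_FAST z → z=27. Stack: []
LOAD_CONST → push 0. Stack: [0]
STORE_FAST i → i=0. Stack: []
LOAD_FAST i → push 0. Stack: [0]
LOAD_CONST → push 2. Stack: [0, 2]
COMPARE_OP bool(<) → 0 vs 2 = True. Stack: [True]
POP_JUMP_IF_FALSE → pop True; no jump. Stack: []
LOAD_FAST k → push 23. Stack: [23]
LOAD_CONST → push 1. Stack: [23, 1]
BINARY_OP << → 23 << 1 = 46. Stack: [46]
STORE_FAST k → k=46. Stack: []
LOAD_FAST i → push 0. Stack: [0]
LOAD_CONST → push 1. Stack: [0, 1]
BINARY_OP + → 0 + 1 = 1. Stack: [1]
STORE_FAST i → i=1. Stack: []
LOAD_FAST i → push 1. Stack: [1]
LOAD_CONST → push 2. Stack: [1, 2]
COMPARE_OP bool(<) → 1 vs 2 = True. Stack: [True]
POP_JUMP_IF_FALSE → pop True; no jump. Stack: []
LOAD_FAST k → push 46. Stack: [46]
LOAD_CONST → push 1. Stack: [46, 1]
BINARY_OP << → 46 << 1 = 92. Stack: [92]
STORE_FAST k → k=92. Stack: []
LOAD_FAST i → push 1. Stack: [1]
LOAD_CONST → push 1. Stack: [1, 1]
BINARY_OP + → 1 + 1 = 2. Stack: [2]
STORE_FAST i → i=2. Stack: []
LOAD_FAST i → push 2. Stack: [2]
LOAD_CONST → push 2. Stack: [2, 2]
COMPARE_OP bool(<) → 2 vs 2 = False. Stack: [False]
POP_JUMP_IF_FALSE → pop False; jump. Stack: []
LOAD_FAST k → push 92. Stack: [92]
RETURN_VALUE → return 92.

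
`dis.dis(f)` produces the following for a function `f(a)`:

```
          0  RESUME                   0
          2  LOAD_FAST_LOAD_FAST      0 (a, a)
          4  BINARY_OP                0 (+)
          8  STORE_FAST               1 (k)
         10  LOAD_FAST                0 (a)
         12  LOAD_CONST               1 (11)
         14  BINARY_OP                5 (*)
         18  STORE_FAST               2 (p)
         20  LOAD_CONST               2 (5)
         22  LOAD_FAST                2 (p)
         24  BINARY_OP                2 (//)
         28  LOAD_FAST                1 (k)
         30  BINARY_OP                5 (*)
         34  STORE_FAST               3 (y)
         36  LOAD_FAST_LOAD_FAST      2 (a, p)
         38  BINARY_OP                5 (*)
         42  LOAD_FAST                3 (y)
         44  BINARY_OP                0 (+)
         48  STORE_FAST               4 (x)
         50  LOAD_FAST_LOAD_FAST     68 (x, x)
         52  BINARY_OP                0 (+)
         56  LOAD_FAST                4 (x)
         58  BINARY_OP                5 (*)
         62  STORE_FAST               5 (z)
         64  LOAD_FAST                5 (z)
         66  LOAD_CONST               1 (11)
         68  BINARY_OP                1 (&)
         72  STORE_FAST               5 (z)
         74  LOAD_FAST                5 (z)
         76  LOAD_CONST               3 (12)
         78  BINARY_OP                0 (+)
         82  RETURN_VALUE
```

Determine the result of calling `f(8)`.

LOAD_FAST_LOAD_FAST a,a → push 8,8. Stack: [8, 8]
BINARY_OP + → 8 + 8 = 16. Stack: [16]
STORE_FAST k → k=16. Stack: []
LOAD_FAST a → push 8. Stack: [8]
LOAD_CONST → push 11. Stack: [8, 11]
BINARY_OP * → 8 * 11 = 88. Stack: [88]
STORE_FAST p → p=88. Stack: []
LOAD_CONST → push 5. Stack: [5]
LOAD_FAST p → push 88. Stack: [5, 88]
BINARY_OP // → 5 // 88 = 0. Stack: [0]
LOAD_FAST k → push 16. Stack: [0, 16]
BINARY_OP * → 0 * 16 = 0. Stack: [0]
STORE_FAST y → y=0. Stack: []
LOAD_FAST_LOAD_FAST a,p → push 8,88. Stack: [8, 88]
BINARY_OP * → 8 * 88 = 704. Stack: [704]
LOAD_FAST y → push 0. Stack: [704, 0]
BINARY_OP + → 704 + 0 = 704. Stack: [704]
STORE_FAST x → x=704. Stack: []
LOAD_FAST_LOAD_FAST x,x → push 704,704. Stack: [704, 704]
BINARY_OP + → 704 + 704 = 1408. Stack: [1408]
LOAD_FAST x → push 704. Stack: [1408, 704]
BINARY_OP * → 1408 * 704 = 991232. Stack: [991232]
STORE_FAST z → z=991232. Stack: []
LOAD_FAST z → push 991232. Stack: [991232]
LOAD_CONST → push 11. Stack: [991232, 11]
BINARY_OP & → 991232 & 11 = 0. Stack: [0]
STORE_FAST z → z=0. Stack: []
LOAD_FAST z → push 0. Stack: [0]
LOAD_CONST → push 12. Stack: [0, 12]
BINARY_OP + → 0 + 12 = 12. Stack: [12]
RETURN_VALUE → return 12.

12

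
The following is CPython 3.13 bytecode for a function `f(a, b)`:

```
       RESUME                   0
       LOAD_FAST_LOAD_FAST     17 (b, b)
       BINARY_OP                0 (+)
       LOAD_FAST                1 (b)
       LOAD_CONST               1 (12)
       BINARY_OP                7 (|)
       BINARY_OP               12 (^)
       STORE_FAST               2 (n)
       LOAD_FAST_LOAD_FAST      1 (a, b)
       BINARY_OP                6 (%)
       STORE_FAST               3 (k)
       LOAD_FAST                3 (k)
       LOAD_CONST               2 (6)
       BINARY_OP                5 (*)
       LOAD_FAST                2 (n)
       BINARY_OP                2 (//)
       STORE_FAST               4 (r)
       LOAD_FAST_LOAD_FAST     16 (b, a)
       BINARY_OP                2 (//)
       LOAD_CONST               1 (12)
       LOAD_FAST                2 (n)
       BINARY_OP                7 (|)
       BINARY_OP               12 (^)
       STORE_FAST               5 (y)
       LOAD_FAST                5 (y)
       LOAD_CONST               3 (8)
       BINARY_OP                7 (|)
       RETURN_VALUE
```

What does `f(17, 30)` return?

LOAD_FAST_LOAD_FAST b,b → push 30,30. Stack: [30, 30]
BINARY_OP + → 30 + 30 = 60. Stack: [60]
LOAD_FAST b → push 30. Stack: [60, 30]
LOAD_CONST → push 12. Stack: [60, 30, 12]
BINARY_OP | → 30 | 12 = 30. Stack: [60, 30]
BINARY_OP ^ → 60 ^ 30 = 34. Stack: [34]
STORE_FAST n → n=34. Stack: []
LOAD_FAST_LOAD_FAST a,b → push 17,30. Stack: [17, 30]
BINARY_OP % → 17 % 30 = 17. Stack: [17]
STORE_FAST k → k=17. Stack: []
LOAD_FAST k → push 17. Stack: [17]
LOAD_CONST → push 6. Stack: [17, 6]
BINARY_OP * → 17 * 6 = 102. Stack: [102]
LOAD_FAST n → push 34. Stack: [102, 34]
BINARY_OP // → 102 // 34 = 3. Stack: [3]
STORE_FAST r → r=3. Stack: []
LOAD_FAST_LOAD_FAST b,a → push 30,17. Stack: [30, 17]
BINARY_OP // → 30 // 17 = 1. Stack: [1]
LOAD_CONST → push 12. Stack: [1, 12]
LOAD_FAST n → push 34. Stack: [1, 12, 34]
BINARY_OP | → 12 | 34 = 46. Stack: [1, 46]
BINARY_OP ^ → 1 ^ 46 = 47. Stack: [47]
STORE_FAST y → y=47. Stack: []
LOAD_FAST y → push 47. Stack: [47]
LOAD_CONST → push 8. Stack: [47, 8]
BINARY_OP | → 47 | 8 = 47. Stack: [47]
RETURN_VALUE → return 47.

47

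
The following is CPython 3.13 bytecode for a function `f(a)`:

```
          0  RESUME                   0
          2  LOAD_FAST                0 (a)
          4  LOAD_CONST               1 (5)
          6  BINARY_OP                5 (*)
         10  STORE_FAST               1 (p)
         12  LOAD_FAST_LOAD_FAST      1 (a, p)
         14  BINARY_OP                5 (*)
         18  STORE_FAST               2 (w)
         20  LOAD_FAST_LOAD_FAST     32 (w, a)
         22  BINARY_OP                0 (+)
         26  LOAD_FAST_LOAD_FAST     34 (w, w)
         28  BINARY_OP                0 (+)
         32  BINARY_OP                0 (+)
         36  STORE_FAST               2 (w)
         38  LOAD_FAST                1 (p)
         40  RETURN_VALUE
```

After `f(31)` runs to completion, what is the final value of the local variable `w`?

LOAD_FAST a → push 31. Stack: [31]
LOAD_CONST → push 5. Stack: [31, 5]
BINARY_OP * → 31 * 5 = 155. Stack: [155]
STORE_FAST p → p=155. Stack: []
LOAD_FAST_LOAD_FAST a,p → push 31,155. Stack: [31, 155]
BINARY_OP * → 31 * 155 = 4805. Stack: [4805]
STORE_FAST w → w=4805. Stack: []
LOAD_FAST_LOAD_FAST w,a → push 4805,31. Stack: [4805, 31]
BINARY_OP + → 4805 + 31 = 4836. Stack: [4836]
LOAD_FAST_LOAD_FAST w,w → push 4805,4805. Stack: [4836, 4805, 4805]
BINARY_OP + → 4805 + 4805 = 9610. Stack: [4836, 9610]
BINARY_OP + → 4836 + 9610 = 14446. Stack: [14446]
STORE_FAST w → w=14446. Stack: []
LOAD_FAST p → push 155. Stack: [155]
RETURN_VALUE → return 155.

14446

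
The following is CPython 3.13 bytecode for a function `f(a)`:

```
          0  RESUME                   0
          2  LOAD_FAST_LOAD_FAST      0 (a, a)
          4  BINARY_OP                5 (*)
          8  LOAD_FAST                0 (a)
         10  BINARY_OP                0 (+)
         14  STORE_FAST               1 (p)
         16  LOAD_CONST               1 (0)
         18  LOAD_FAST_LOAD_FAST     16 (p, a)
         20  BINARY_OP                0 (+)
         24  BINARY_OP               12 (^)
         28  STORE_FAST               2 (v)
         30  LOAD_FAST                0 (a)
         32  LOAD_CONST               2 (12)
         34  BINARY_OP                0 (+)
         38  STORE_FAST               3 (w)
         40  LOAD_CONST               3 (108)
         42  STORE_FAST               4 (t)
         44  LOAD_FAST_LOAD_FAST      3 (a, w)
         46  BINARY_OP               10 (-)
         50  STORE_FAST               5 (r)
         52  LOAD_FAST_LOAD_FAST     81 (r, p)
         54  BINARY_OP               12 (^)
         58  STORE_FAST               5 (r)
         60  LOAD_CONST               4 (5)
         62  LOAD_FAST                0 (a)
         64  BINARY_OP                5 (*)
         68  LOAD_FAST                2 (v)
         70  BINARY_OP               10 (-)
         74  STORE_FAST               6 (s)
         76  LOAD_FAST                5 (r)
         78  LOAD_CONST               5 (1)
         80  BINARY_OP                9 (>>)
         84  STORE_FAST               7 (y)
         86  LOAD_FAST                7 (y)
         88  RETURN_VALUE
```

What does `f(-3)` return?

LOAD_FAST_LOAD_FAST a,a → push -3,-3. Stack: [-3, -3]
BINARY_OP * → -3 * -3 = 9. Stack: [9]
LOAD_FAST a → push -3. Stack: [9, -3]
BINARY_OP + → 9 + -3 = 6. Stack: [6]
STORE_FAST p → p=6. Stack: []
LOAD_CONST → push 0. Stack: [0]
LOAD_FAST_LOAD_FAST p,a → push 6,-3. Stack: [0, 6, -3]
BINARY_OP + → 6 + -3 = 3. Stack: [0, 3]
BINARY_OP ^ → 0 ^ 3 = 3. Stack: [3]
STORE_FAST v → v=3. Stack: []
LOAD_FAST a → push -3. Stack: [-3]
LOAD_CONST → push 12. Stack: [-3, 12]
BINARY_OP + → -3 + 12 = 9. Stack: [9]
STORE_FAST w → w=9. Stack: []
LOAD_CONST → push 108. Stack: [108]
STORE_FAST t → t=108. Stack: []
LOAD_FAST_LOAD_FAST a,w → push -3,9. Stack: [-3, 9]
BINARY_OP - → -3 - 9 = -12. Stack: [-12]
STORE_FAST r → r=-12. Stack: []
LOAD_FAST_LOAD_FAST r,p → push -12,6. Stack: [-12, 6]
BINARY_OP ^ → -12 ^ 6 = -14. Stack: [-14]
STORE_FAST r → r=-14. Stack: []
LOAD_CONST → push 5. Stack: [5]
LOAD_FAST a → push -3. Stack: [5, -3]
BINARY_OP * → 5 * -3 = -15. Stack: [-15]
LOAD_FAST v → push 3. Stack: [-15, 3]
BINARY_OP - → -15 - 3 = -18. Stack: [-18]
STORE_FAST s → s=-18. Stack: []
LOAD_FAST r → push -14. Stack: [-14]
LOAD_CONST → push 1. Stack: [-14, 1]
BINARY_OP >> → -14 >> 1 = -7. Stack: [-7]
STORE_FAST y → y=-7. Stack: []
LOAD_FAST y → push -7. Stack: [-7]
RETURN_VALUE → return -7.

-7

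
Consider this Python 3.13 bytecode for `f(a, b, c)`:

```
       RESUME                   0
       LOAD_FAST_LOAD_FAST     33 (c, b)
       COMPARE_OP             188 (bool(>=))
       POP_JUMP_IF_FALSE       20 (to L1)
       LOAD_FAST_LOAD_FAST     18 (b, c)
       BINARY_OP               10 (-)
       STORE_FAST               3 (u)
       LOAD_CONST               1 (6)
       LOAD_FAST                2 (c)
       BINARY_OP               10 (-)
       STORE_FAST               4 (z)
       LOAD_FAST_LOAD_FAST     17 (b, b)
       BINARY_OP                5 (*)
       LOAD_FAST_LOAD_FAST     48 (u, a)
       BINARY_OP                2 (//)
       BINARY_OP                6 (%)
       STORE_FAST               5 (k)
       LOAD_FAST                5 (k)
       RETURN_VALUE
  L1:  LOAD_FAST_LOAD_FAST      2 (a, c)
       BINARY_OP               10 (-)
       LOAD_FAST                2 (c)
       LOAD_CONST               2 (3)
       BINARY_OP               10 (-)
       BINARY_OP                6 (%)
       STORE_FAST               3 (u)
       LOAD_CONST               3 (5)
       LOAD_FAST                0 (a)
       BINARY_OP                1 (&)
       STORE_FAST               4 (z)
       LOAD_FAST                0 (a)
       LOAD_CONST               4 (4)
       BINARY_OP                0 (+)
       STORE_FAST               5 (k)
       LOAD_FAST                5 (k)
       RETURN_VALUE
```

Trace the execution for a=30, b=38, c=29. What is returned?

LOAD_FAST_LOAD_FAST c,b → push 29,38. Stack: [29, 38]
COMPARE_OP bool(>=) → 29 vs 38 = False. Stack: [False]
POP_JUMP_IF_FALSE → pop False; jump. Stack: []
LOAD_FAST_LOAD_FAST a,c → push 30,29. Stack: [30, 29]
BINARY_OP - → 30 - 29 = 1. Stack: [1]
LOAD_FAST c → push 29. Stack: [1, 29]
LOAD_CONST → push 3. Stack: [1, 29, 3]
BINARY_OP - → 29 - 3 = 26. Stack: [1, 26]
BINARY_OP % → 1 % 26 = 1. Stack: [1]
STORE_FAST u → u=1. Stack: []
LOAD_CONST → push 5. Stack: [5]
LOAD_FAST a → push 30. Stack: [5, 30]
BINARY_OP & → 5 & 30 = 4. Stack: [4]
STORE_FAST z → z=4. Stack: []
LOAD_FAST a → push 30. Stack: [30]
LOAD_CONST → push 4. Stack: [30, 4]
BINARY_OP + → 30 + 4 = 34. Stack: [34]
STORE_FAST k → k=34. Stack: []
LOAD_FAST k → push 34. Stack: [34]
RETURN_VALUE → return 34.

34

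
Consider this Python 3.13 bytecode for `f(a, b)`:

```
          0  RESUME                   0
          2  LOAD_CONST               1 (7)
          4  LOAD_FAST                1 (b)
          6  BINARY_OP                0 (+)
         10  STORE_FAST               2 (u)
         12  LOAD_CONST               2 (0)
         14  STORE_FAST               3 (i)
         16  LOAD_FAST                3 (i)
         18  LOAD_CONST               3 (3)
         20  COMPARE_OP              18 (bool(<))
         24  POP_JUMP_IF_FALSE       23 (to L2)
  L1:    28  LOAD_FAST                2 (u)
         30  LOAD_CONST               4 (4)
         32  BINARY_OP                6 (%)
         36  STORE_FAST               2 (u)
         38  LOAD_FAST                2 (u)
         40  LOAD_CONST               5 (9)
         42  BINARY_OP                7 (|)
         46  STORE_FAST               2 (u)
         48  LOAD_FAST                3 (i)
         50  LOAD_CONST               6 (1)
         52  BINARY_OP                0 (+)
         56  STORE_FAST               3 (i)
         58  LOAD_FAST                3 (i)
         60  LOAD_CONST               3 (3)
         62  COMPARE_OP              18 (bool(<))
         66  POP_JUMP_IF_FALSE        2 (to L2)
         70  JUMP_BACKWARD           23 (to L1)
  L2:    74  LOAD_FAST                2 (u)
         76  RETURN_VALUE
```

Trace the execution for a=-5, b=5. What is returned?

LOAD_CONST → push 7. Stack: [7]
LOAD_FAST b → push 5. Stack: [7, 5]
BINARY_OP + → 7 + 5 = 12. Stack: [12]
STORE_FAST u → u=12. Stack: []
LOAD_CONST → push 0. Stack: [0]
STORE_FAST i → i=0. Stack: []
LOAD_FAST i → push 0. Stack: [0]
LOAD_CONST → push 3. Stack: [0, 3]
COMPARE_OP bool(<) → 0 vs 3 = True. Stack: [True]
POP_JUMP_IF_FALSE → pop True; no jump. Stack: []
LOAD_FAST u → push 12. Stack: [12]
LOAD_CONST → push 4. Stack: [12, 4]
BINARY_OP % → 12 % 4 = 0. Stack: [0]
STORE_FAST u → u=0. Stack: []
LOAD_FAST u → push 0. Stack: [0]
LOAD_CONST → push 9. Stack: [0, 9]
BINARY_OP | → 0 | 9 = 9. Stack: [9]
STORE_FAST u → u=9. Stack: []
LOAD_FAST i → push 0. Stack: [0]
LOAD_CONST → push 1. Stack: [0, 1]
BINARY_OP + → 0 + 1 = 1. Stack: [1]
STORE_FAST i → i=1. Stack: []
LOAD_FAST i → push 1. Stack: [1]
LOAD_CONST → push 3. Stack: [1, 3]
COMPARE_OP bool(<) → 1 vs 3 = True. Stack: [True]
POP_JUMP_IF_FALSE → pop True; no jump. Stack: []
LOAD_FAST u → push 9. Stack: [9]
LOAD_CONST → push 4. Stack: [9, 4]
BINARY_OP % → 9 % 4 = 1. Stack: [1]
STORE_FAST u → u=1. Stack: []
LOAD_FAST u → push 1. Stack: [1]
LOAD_CONST → push 9. Stack: [1, 9]
BINARY_OP | → 1 | 9 = 9. Stack: [9]
STORE_FAST u → u=9. Stack: []
LOAD_FAST i → push 1. Stack: [1]
LOAD_CONST → push 1. Stack: [1, 1]
BINARY_OP + → 1 + 1 = 2. Stack: [2]
STORE_FAST i → i=2. Stack: []
LOAD_FAST i → push 2. Stack: [2]
LOAD_CONST → push 3. Stack: [2, 3]
COMPARE_OP bool(<) → 2 vs 3 = True. Stack: [True]
POP_JUMP_IF_FALSE → pop True; no jump. Stack: []
LOAD_FAST u → push 9. Stack: [9]
LOAD_CONST → push 4. Stack: [9, 4]
BINARY_OP % → 9 % 4 = 1. Stack: [1]
STORE_FAST u → u=1. Stack: []
LOAD_FAST u → push 1. Stack: [1]
LOAD_CONST → push 9. Stack: [1, 9]
BINARY_OP | → 1 | 9 = 9. Stack: [9]
STORE_FAST u → u=9. Stack: []
LOAD_FAST i → push 2. Stack: [2]
LOAD_CONST → push 1. Stack: [2, 1]
BINARY_OP + → 2 + 1 = 3. Stack: [3]
STORE_FAST i → i=3. Stack: []
LOAD_FAST i → push 3. Stack: [3]
LOAD_CONST → push 3. Stack: [3, 3]
COMPARE_OP bool(<) → 3 vs 3 = False. Stack: [False]
POP_JUMP_IF_FALSE → pop False; jump. Stack: []
LOAD_FAST u → push 9. Stack: [9]
RETURN_VALUE → return 9.

9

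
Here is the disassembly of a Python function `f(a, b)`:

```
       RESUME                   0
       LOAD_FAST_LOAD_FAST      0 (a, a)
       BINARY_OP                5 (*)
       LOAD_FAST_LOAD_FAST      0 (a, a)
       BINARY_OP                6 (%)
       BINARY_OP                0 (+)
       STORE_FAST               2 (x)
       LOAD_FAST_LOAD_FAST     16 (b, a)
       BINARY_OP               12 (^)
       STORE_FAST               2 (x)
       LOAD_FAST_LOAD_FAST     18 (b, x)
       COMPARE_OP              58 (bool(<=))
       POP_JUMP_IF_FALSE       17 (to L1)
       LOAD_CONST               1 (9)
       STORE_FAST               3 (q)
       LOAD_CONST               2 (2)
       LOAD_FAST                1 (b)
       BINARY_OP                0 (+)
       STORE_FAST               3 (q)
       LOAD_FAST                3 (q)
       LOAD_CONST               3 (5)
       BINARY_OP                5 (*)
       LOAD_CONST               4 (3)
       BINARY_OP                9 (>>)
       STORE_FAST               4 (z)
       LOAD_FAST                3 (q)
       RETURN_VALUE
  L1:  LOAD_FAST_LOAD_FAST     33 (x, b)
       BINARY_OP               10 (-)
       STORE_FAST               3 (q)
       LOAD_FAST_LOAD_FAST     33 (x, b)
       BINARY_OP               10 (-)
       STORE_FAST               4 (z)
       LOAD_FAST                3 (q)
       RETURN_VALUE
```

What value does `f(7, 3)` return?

5

LOAD_FAST_LOAD_FAST a,a → push 7,7. Stack: [7, 7]
BINARY_OP * → 7 * 7 = 49. Stack: [49]
LOAD_FAST_LOAD_FAST a,a → push 7,7. Stack: [49, 7, 7]
BINARY_OP % → 7 % 7 = 0. Stack: [49, 0]
BINARY_OP + → 49 + 0 = 49. Stack: [49]
STORE_FAST x → x=49. Stack: []
LOAD_FAST_LOAD_FAST b,a → push 3,7. Stack: [3, 7]
BINARY_OP ^ → 3 ^ 7 = 4. Stack: [4]
STORE_FAST x → x=4. Stack: []
LOAD_FAST_LOAD_FAST b,x → push 3,4. Stack: [3, 4]
COMPARE_OP bool(<=) → 3 vs 4 = True. Stack: [True]
POP_JUMP_IF_FALSE → pop True; no jump. Stack: []
LOAD_CONST → push 9. Stack: [9]
STORE_FAST q → q=9. Stack: []
LOAD_CONST → push 2. Stack: [2]
LOAD_FAST b → push 3. Stack: [2, 3]
BINARY_OP + → 2 + 3 = 5. Stack: [5]
STORE_FAST q → q=5. Stack: []
LOAD_FAST q → push 5. Stack: [5]
LOAD_CONST → push 5. Stack: [5, 5]
BINARY_OP * → 5 * 5 = 25. Stack: [25]
LOAD_CONST → push 3. Stack: [25, 3]
BINARY_OP >> → 25 >> 3 = 3. Stack: [3]
STORE_FAST z → z=3. Stack: []
LOAD_FAST q → push 5. Stack: [5]
RETURN_VALUE → return 5.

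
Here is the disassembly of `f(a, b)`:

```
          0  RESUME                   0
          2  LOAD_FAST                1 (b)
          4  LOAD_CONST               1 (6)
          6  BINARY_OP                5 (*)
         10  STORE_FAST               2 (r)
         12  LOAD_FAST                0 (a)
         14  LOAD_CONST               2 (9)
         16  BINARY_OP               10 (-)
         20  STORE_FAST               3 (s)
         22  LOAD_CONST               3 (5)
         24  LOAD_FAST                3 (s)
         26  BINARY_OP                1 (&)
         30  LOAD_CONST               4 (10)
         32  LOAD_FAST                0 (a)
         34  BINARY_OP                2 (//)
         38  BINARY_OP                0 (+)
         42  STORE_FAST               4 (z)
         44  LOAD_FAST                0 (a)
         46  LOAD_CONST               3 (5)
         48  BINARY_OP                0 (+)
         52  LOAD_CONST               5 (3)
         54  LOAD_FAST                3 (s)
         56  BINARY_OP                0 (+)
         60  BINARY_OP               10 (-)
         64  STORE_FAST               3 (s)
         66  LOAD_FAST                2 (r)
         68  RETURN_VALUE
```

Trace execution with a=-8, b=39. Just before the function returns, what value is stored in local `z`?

LOAD_FAST b → push 39. Stack: [39]
LOAD_CONST → push 6. Stack: [39, 6]
BINARY_OP * → 39 * 6 = 234. Stack: [234]
STORE_FAST r → r=234. Stack: []
LOAD_FAST a → push -8. Stack: [-8]
LOAD_CONST → push 9. Stack: [-8, 9]
BINARY_OP - → -8 - 9 = -17. Stack: [-17]
STORE_FAST s → s=-17. Stack: []
LOAD_CONST → push 5. Stack: [5]
LOAD_FAST s → push -17. Stack: [5, -17]
BINARY_OP & → 5 & -17 = 5. Stack: [5]
LOAD_CONST → push 10. Stack: [5, 10]
LOAD_FAST a → push -8. Stack: [5, 10, -8]
BINARY_OP // → 10 // -8 = -2. Stack: [5, -2]
BINARY_OP + → 5 + -2 = 3. Stack: [3]
STORE_FAST z → z=3. Stack: []
LOAD_FAST a → push -8. Stack: [-8]
LOAD_CONST → push 5. Stack: [-8, 5]
BINARY_OP + → -8 + 5 = -3. Stack: [-3]
LOAD_CONST → push 3. Stack: [-3, 3]
LOAD_FAST s → push -17. Stack: [-3, 3, -17]
BINARY_OP + → 3 + -17 = -14. Stack: [-3, -14]
BINARY_OP - → -3 - -14 = 11. Stack: [11]
STORE_FAST s → s=11. Stack: []
LOAD_FAST r → push 234. Stack: [234]
RETURN_VALUE → return 234.

3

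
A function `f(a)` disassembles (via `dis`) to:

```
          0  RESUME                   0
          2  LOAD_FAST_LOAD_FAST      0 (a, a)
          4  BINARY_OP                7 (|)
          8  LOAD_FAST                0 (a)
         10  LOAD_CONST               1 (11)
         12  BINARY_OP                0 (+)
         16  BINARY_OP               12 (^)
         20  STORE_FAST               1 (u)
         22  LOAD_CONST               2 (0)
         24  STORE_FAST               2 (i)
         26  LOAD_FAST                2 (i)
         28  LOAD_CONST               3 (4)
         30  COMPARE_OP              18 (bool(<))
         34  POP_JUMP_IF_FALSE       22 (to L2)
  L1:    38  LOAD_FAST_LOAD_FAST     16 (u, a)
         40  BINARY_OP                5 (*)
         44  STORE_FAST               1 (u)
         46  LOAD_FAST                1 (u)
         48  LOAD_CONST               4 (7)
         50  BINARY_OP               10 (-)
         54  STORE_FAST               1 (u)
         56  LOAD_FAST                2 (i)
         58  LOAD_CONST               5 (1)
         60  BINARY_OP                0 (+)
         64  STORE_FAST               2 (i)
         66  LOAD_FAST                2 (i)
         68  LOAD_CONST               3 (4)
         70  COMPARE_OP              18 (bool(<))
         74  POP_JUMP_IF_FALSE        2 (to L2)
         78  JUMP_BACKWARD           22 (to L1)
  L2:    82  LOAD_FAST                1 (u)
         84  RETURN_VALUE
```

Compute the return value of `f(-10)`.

LOAD_FAST_LOAD_FAST a,a → push -10,-10
BINARY_OP | → -10 | -10 = -10
LOAD_FAST a → push -10
LOAD_CONST → push 11
BINARY_OP + → -10 + 11 = 1
BINARY_OP ^ → -10 ^ 1 = -9
STORE_FAST u → u=-9
LOAD_CONST → push 0
STORE_FAST i → i=0
LOAD_FAST i → push 0
LOAD_CONST → push 4
COMPARE_OP bool(<) → 0 vs 4 = True
POP_JUMP_IF_FALSE → pop True; no jump
LOAD_FAST_LOAD_FAST u,a → push -9,-10
BINARY_OP * → -9 * -10 = 90
STORE_FAST u → u=90
LOAD_FAST u → push 90
LOAD_CONST → push 7
BINARY_OP - → 90 - 7 = 83
STORE_FAST u → u=83
LOAD_FAST i → push 0
LOAD_CONST → push 1
BINARY_OP + → 0 + 1 = 1
STORE_FAST i → i=1
LOAD_FAST i → push 1
LOAD_CONST → push 4
COMPARE_OP bool(<) → 1 vs 4 = True
POP_JUMP_IF_FALSE → pop True; no jump
LOAD_FAST_LOAD_FAST u,a → push 83,-10
BINARY_OP * → 83 * -10 = -830
STORE_FAST u → u=-830
LOAD_FAST u → push -830
LOAD_CONST → push 7
BINARY_OP - → -830 - 7 = -837
STORE_FAST u → u=-837
LOAD_FAST i → push 1
LOAD_CONST → push 1
BINARY_OP + → 1 + 1 = 2
STORE_FAST i → i=2
LOAD_FAST i → push 2
LOAD_CONST → push 4
COMPARE_OP bool(<) → 2 vs 4 = True
POP_JUMP_IF_FALSE → pop True; no jump
LOAD_FAST_LOAD_FAST u,a → push -837,-10
BINARY_OP * → -837 * -10 = 8370
STORE_FAST u → u=8370
LOAD_FAST u → push 8370
LOAD_CONST → push 7
BINARY_OP - → 8370 - 7 = 8363
STORE_FAST u → u=8363
LOAD_FAST i → push 2
LOAD_CONST → push 1
BINARY_OP + → 2 + 1 = 3
STORE_FAST i → i=3
LOAD_FAST i → push 3
LOAD_CONST → push 4
COMPARE_OP bool(<) → 3 vs 4 = True
POP_JUMP_IF_FALSE → pop True; no jump
LOAD_FAST_LOAD_FAST u,a → push 8363,-10
BINARY_OP * → 8363 * -10 = -83630
STORE_FAST u → u=-83630
LOAD_FAST u → push -83630
LOAD_CONST → push 7
BINARY_OP - → -83630 - 7 = -83637
STORE_FAST u → u=-83637
LOAD_FAST i → push 3
LOAD_CONST → push 1
BINARY_OP + → 3 + 1 = 4
STORE_FAST i → i=4
LOAD_FAST i → push 4
LOAD_CONST → push 4
COMPARE_OP bool(<) → 4 vs 4 = False
POP_JUMP_IF_FALSE → pop False; jump
LOAD_FAST u → push -83637
RETURN_VALUE → return -83637.

-83637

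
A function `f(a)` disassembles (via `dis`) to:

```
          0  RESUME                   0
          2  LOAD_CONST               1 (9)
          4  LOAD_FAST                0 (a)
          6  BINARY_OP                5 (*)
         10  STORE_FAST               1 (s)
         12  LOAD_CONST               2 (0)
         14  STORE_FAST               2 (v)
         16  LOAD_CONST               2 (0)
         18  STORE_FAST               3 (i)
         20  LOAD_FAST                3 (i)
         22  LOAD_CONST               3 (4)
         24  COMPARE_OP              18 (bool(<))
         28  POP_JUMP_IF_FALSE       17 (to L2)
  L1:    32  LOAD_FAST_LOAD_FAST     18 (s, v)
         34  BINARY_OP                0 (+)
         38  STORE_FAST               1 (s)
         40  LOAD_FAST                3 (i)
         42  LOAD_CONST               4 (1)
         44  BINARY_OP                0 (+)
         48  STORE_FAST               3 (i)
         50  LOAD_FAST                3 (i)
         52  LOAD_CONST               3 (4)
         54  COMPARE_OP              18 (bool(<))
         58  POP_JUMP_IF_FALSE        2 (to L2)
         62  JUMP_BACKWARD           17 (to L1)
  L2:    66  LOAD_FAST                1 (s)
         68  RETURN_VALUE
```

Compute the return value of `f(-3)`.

-27

LOAD_CONST → push 9. Stack: [9]
LOAD_FAST a → push -3. Stack: [9, -3]
BINARY_OP * → 9 * -3 = -27. Stack: [-27]
STORE_FAST s → s=-27. Stack: []
LOAD_CONST → push 0. Stack: [0]
STORE_FAST v → v=0. Stack: []
LOAD_CONST → push 0. Stack: [0]
STORE_FAST i → i=0. Stack: []
LOAD_FAST i → push 0. Stack: [0]
LOAD_CONST → push 4. Stack: [0, 4]
COMPARE_OP bool(<) → 0 vs 4 = True. Stack: [True]
POP_JUMP_IF_FALSE → pop True; no jump. Stack: []
LOAD_FAST_LOAD_FAST s,v → push -27,0. Stack: [-27, 0]
BINARY_OP + → -27 + 0 = -27. Stack: [-27]
STORE_FAST s → s=-27. Stack: []
LOAD_FAST i → push 0. Stack: [0]
LOAD_CONST → push 1. Stack: [0, 1]
BINARY_OP + → 0 + 1 = 1. Stack: [1]
STORE_FAST i → i=1. Stack: []
LOAD_FAST i → push 1. Stack: [1]
LOAD_CONST → push 4. Stack: [1, 4]
COMPARE_OP bool(<) → 1 vs 4 = True. Stack: [True]
POP_JUMP_IF_FALSE → pop True; no jump. Stack: []
LOAD_FAST_LOAD_FAST s,v → push -27,0. Stack: [-27, 0]
BINARY_OP + → -27 + 0 = -27. Stack: [-27]
STORE_FAST s → s=-27. Stack: []
LOAD_FAST i → push 1. Stack: [1]
LOAD_CONST → push 1. Stack: [1, 1]
BINARY_OP + → 1 + 1 = 2. Stack: [2]
STORE_FAST i → i=2. Stack: []
LOAD_FAST i → push 2. Stack: [2]
LOAD_CONST → push 4. Stack: [2, 4]
COMPARE_OP bool(<) → 2 vs 4 = True. Stack: [True]
POP_JUMP_IF_FALSE → pop True; no jump. Stack: []
LOAD_FAST_LOAD_FAST s,v → push -27,0. Stack: [-27, 0]
BINARY_OP + → -27 + 0 = -27. Stack: [-27]
STORE_FAST s → s=-27. Stack: []
LOAD_FAST i → push 2. Stack: [2]
LOAD_CONST → push 1. Stack: [2, 1]
BINARY_OP + → 2 + 1 = 3. Stack: [3]
STORE_FAST i → i=3. Stack: []
LOAD_FAST i → push 3. Stack: [3]
LOAD_CONST → push 4. Stack: [3, 4]
COMPARE_OP bool(<) → 3 vs 4 = True. Stack: [True]
POP_JUMP_IF_FALSE → pop True; no jump. Stack: []
LOAD_FAST_LOAD_FAST s,v → push -27,0. Stack: [-27, 0]
BINARY_OP + → -27 + 0 = -27. Stack: [-27]
STORE_FAST s → s=-27. Stack: []
LOAD_FAST i → push 3. Stack: [3]
LOAD_CONST → push 1. Stack: [3, 1]
BINARY_OP + → 3 + 1 = 4. Stack: [4]
STORE_FAST i → i=4. Stack: []
LOAD_FAST i → push 4. Stack: [4]
LOAD_CONST → push 4. Stack: [4, 4]
COMPARE_OP bool(<) → 4 vs 4 = False. Stack: [False]
POP_JUMP_IF_FALSE → pop False; jump. Stack: []
LOAD_FAST s → push -27. Stack: [-27]
RETURN_VALUE → return -27.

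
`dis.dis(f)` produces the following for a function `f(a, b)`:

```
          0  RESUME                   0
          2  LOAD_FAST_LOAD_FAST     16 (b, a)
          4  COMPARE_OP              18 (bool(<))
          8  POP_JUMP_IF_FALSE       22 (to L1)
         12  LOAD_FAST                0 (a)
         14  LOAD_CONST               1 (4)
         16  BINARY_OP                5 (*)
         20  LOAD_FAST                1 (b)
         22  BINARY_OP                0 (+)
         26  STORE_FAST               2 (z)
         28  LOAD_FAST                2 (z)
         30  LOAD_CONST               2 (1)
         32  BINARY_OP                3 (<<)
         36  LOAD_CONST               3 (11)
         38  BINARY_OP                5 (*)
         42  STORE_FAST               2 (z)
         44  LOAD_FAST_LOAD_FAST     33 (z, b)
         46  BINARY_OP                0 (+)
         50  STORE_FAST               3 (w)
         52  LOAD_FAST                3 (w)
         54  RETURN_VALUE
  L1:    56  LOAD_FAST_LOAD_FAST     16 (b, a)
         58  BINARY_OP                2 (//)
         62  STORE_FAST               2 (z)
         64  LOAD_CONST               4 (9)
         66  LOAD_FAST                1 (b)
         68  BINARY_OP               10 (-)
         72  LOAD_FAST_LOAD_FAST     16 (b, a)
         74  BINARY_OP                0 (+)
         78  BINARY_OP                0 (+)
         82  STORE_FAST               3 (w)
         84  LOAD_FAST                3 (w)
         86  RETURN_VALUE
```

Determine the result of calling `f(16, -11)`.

1155

LOAD_FAST_LOAD_FAST b,a → push -11,16. Stack: [-11, 16]
COMPARE_OP bool(<) → -11 vs 16 = True. Stack: [True]
POP_JUMP_IF_FALSE → pop True; no jump. Stack: []
LOAD_FAST a → push 16. Stack: [16]
LOAD_CONST → push 4. Stack: [16, 4]
BINARY_OP * → 16 * 4 = 64. Stack: [64]
LOAD_FAST b → push -11. Stack: [64, -11]
BINARY_OP + → 64 + -11 = 53. Stack: [53]
STORE_FAST z → z=53. Stack: []
LOAD_FAST z → push 53. Stack: [53]
LOAD_CONST → push 1. Stack: [53, 1]
BINARY_OP << → 53 << 1 = 106. Stack: [106]
LOAD_CONST → push 11. Stack: [106, 11]
BINARY_OP * → 106 * 11 = 1166. Stack: [1166]
STORE_FAST z → z=1166. Stack: []
LOAD_FAST_LOAD_FAST z,b → push 1166,-11. Stack: [1166, -11]
BINARY_OP + → 1166 + -11 = 1155. Stack: [1155]
STORE_FAST w → w=1155. Stack: []
LOAD_FAST w → push 1155. Stack: [1155]
RETURN_VALUE → return 1155.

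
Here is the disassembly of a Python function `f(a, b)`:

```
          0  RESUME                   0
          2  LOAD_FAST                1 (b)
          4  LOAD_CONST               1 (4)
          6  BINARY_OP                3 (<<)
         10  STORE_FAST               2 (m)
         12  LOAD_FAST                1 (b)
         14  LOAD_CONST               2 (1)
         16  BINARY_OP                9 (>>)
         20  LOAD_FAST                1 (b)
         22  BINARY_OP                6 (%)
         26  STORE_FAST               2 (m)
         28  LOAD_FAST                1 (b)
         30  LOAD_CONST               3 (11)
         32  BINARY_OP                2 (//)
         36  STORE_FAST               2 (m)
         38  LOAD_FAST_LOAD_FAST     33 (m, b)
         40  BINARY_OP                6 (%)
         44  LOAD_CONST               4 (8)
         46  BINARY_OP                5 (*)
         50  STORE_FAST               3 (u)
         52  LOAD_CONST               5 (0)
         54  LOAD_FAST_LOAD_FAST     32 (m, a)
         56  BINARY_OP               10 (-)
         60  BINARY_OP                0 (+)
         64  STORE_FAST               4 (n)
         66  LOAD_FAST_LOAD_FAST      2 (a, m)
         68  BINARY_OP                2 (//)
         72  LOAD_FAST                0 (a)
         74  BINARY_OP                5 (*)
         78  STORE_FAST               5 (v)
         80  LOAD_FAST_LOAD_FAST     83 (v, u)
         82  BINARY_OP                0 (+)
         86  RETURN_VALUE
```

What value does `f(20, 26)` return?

216

LOAD_FAST b → push 26. Stack: [26]
LOAD_CONST → push 4. Stack: [26, 4]
BINARY_OP << → 26 << 4 = 416. Stack: [416]
STORE_FAST m → m=416. Stack: []
LOAD_FAST b → push 26. Stack: [26]
LOAD_CONST → push 1. Stack: [26, 1]
BINARY_OP >> → 26 >> 1 = 13. Stack: [13]
LOAD_FAST b → push 26. Stack: [13, 26]
BINARY_OP % → 13 % 26 = 13. Stack: [13]
STORE_FAST m → m=13. Stack: []
LOAD_FAST b → push 26. Stack: [26]
LOAD_CONST → push 11. Stack: [26, 11]
BINARY_OP // → 26 // 11 = 2. Stack: [2]
STORE_FAST m → m=2. Stack: []
LOAD_FAST_LOAD_FAST m,b → push 2,26. Stack: [2, 26]
BINARY_OP % → 2 % 26 = 2. Stack: [2]
LOAD_CONST → push 8. Stack: [2, 8]
BINARY_OP * → 2 * 8 = 16. Stack: [16]
STORE_FAST u → u=16. Stack: []
LOAD_CONST → push 0. Stack: [0]
LOAD_FAST_LOAD_FAST m,a → push 2,20. Stack: [0, 2, 20]
BINARY_OP - → 2 - 20 = -18. Stack: [0, -18]
BINARY_OP + → 0 + -18 = -18. Stack: [-18]
STORE_FAST n → n=-18. Stack: []
LOAD_FAST_LOAD_FAST a,m → push 20,2. Stack: [20, 2]
BINARY_OP // → 20 // 2 = 10. Stack: [10]
LOAD_FAST a → push 20. Stack: [10, 20]
BINARY_OP * → 10 * 20 = 200. Stack: [200]
STORE_FAST v → v=200. Stack: []
LOAD_FAST_LOAD_FAST v,u → push 200,16. Stack: [200, 16]
BINARY_OP + → 200 + 16 = 216. Stack: [216]
RETURN_VALUE → return 216.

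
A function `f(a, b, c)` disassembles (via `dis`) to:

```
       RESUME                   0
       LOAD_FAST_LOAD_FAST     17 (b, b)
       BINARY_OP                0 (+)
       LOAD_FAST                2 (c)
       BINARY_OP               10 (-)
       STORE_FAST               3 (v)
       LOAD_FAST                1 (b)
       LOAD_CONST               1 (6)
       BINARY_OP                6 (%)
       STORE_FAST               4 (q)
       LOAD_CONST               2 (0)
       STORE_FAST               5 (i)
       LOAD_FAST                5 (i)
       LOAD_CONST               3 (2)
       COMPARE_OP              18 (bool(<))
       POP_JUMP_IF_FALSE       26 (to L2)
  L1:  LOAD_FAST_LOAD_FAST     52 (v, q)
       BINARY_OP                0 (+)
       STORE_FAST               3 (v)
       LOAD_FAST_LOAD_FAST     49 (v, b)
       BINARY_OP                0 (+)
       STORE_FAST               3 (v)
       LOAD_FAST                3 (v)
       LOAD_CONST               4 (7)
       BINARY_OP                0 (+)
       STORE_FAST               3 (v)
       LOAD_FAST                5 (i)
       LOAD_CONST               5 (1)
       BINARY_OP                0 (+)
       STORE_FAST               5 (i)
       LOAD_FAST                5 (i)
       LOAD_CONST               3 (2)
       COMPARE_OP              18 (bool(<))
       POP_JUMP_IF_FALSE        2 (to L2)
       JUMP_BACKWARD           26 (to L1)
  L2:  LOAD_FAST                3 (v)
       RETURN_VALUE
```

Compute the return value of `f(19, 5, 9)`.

35

LOAD_FAST_LOAD_FAST b,b → push 5,5. Stack: [5, 5]
BINARY_OP + → 5 + 5 = 10. Stack: [10]
LOAD_FAST c → push 9. Stack: [10, 9]
BINARY_OP - → 10 - 9 = 1. Stack: [1]
STORE_FAST v → v=1. Stack: []
LOAD_FAST b → push 5. Stack: [5]
LOAD_CONST → push 6. Stack: [5, 6]
BINARY_OP % → 5 % 6 = 5. Stack: [5]
STORE_FAST q → q=5. Stack: []
LOAD_CONST → push 0. Stack: [0]
STORE_FAST i → i=0. Stack: []
LOAD_FAST i → push 0. Stack: [0]
LOAD_CONST → push 2. Stack: [0, 2]
COMPARE_OP bool(<) → 0 vs 2 = True. Stack: [True]
POP_JUMP_IF_FALSE → pop True; no jump. Stack: []
LOAD_FAST_LOAD_FAST v,q → push 1,5. Stack: [1, 5]
BINARY_OP + → 1 + 5 = 6. Stack: [6]
STORE_FAST v → v=6. Stack: []
LOAD_FAST_LOAD_FAST v,b → push 6,5. Stack: [6, 5]
BINARY_OP + → 6 + 5 = 11. Stack: [11]
STORE_FAST v → v=11. Stack: []
LOAD_FAST v → push 11. Stack: [11]
LOAD_CONST → push 7. Stack: [11, 7]
BINARY_OP + → 11 + 7 = 18. Stack: [18]
STORE_FAST v → v=18. Stack: []
LOAD_FAST i → push 0. Stack: [0]
LOAD_CONST → push 1. Stack: [0, 1]
BINARY_OP + → 0 + 1 = 1. Stack: [1]
STORE_FAST i → i=1. Stack: []
LOAD_FAST i → push 1. Stack: [1]
LOAD_CONST → push 2. Stack: [1, 2]
COMPARE_OP bool(<) → 1 vs 2 = True. Stack: [True]
POP_JUMP_IF_FALSE → pop True; no jump. Stack: []
LOAD_FAST_LOAD_FAST v,q → push 18,5. Stack: [18, 5]
BINARY_OP + → 18 + 5 = 23. Stack: [23]
STORE_FAST v → v=23. Stack: []
LOAD_FAST_LOAD_FAST v,b → push 23,5. Stack: [23, 5]
BINARY_OP + → 23 + 5 = 28. Stack: [28]
STORE_FAST v → v=28. Stack: []
LOAD_FAST v → push 28. Stack: [28]
LOAD_CONST → push 7. Stack: [28, 7]
BINARY_OP + → 28 + 7 = 35. Stack: [35]
STORE_FAST v → v=35. Stack: []
LOAD_FAST i → push 1. Stack: [1]
LOAD_CONST → push 1. Stack: [1, 1]
BINARY_OP + → 1 + 1 = 2. Stack: [2]
STORE_FAST i → i=2. Stack: []
LOAD_FAST i → push 2. Stack: [2]
LOAD_CONST → push 2. Stack: [2, 2]
COMPARE_OP bool(<) → 2 vs 2 = False. Stack: [False]
POP_JUMP_IF_FALSE → pop False; jump. Stack: []
LOAD_FAST v → push 35. Stack: [35]
RETURN_VALUE → return 35.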